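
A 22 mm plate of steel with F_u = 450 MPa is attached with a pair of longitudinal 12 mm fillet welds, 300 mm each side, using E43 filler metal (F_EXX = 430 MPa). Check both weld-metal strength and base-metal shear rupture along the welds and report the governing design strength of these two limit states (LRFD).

φR_n ≈ 985 kN (weld metal governs)

t_e = 0.707 × 12 = 8.484 mm; L = 600 mm.
Weld metal: φR_n = 0.75 × 0.6 × 430 × 8.484 × 600 × 10⁻³ = 985 kN.
Base metal (shear rupture): φR_n = 0.75 × 0.6 × 450 × 22 × 600 × 10⁻³ = 2673 kN.
Governing: weld metal.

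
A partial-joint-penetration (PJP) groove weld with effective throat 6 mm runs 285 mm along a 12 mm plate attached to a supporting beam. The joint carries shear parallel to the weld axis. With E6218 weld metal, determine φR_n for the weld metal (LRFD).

φR_n ≈ 477 kN

E62XX → F_EXX = 620 MPa.
Effective throat (given) t_e = 6 mm.
A_we = 6 × 285 = 1710 mm².
F_nw = 0.6 F_EXX = 372 MPa.
φR_n = 0.75 × 372 × 1710 × 10⁻³ = 477.1 kN.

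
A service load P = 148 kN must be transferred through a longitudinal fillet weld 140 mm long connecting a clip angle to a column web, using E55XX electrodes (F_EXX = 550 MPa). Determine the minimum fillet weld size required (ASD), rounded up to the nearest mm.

Total weld length L = 140 mm.
Required throat t_e = P × Ω / (0.6 F_EXX × L) = 148 × 2.0 / (0.6 × 550 × 140 × 10⁻³) = 6.407 mm.
Required leg w = t_e / 0.707 = 9.062 mm → use 10 mm.

w = 10 mm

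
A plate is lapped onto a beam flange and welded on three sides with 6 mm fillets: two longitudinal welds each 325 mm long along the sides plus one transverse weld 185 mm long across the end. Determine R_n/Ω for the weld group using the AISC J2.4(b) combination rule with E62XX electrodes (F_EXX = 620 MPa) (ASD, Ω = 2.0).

R_n/Ω ≈ 659 kN

t_e = 0.707 × 6 = 4.242 mm.
R_nwl = 0.6 × 620 × 4.242 × 650 × 10⁻³ = 1026 kN (longitudinal, 2 welds).
R_nwt = 0.6 × 620 × 4.242 × 185 × 10⁻³ = 291.9 kN (transverse, base value).
(i) R_nwl + R_nwt = 1318 kN; (ii) 0.85 R_nwl + 1.5 R_nwt = 1310 kN.
R_n = max = 1318 kN [governs: (i)]; R_n/Ω = 658.8 kN.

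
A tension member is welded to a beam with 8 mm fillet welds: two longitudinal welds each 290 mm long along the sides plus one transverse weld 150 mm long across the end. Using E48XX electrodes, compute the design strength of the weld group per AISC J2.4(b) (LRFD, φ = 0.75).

φR_n ≈ 892 kN

E48XX → F_EXX = 480 MPa.
t_e = 0.707 × 8 = 5.656 mm.
R_nwl = 0.6 × 480 × 5.656 × 580 × 10⁻³ = 944.8 kN (longitudinal, 2 welds).
R_nwt = 0.6 × 480 × 5.656 × 150 × 10⁻³ = 244.3 kN (transverse, base value).
(i) R_nwl + R_nwt = 1189 kN; (ii) 0.85 R_nwl + 1.5 R_nwt = 1170 kN.
R_n = max = 1189 kN [governs: (i)]; φR_n = 891.8 kN.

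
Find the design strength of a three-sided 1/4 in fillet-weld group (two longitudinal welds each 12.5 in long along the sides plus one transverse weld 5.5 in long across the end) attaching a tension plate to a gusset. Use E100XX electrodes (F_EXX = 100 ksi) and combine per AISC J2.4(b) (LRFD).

φR_n ≈ 243 kips

t_e = 0.707 × 0.25 = 0.1767 in.
R_nwl = 0.6 × 100 × 0.1767 × 25 = 265.1 kips (longitudinal, 2 welds).
R_nwt = 0.6 × 100 × 0.1767 × 5.5 = 58.33 kips (transverse, base value).
(i) R_nwl + R_nwt = 323.5 kips; (ii) 0.85 R_nwl + 1.5 R_nwt = 312.8 kips.
R_n = max = 323.5 kips [governs: (i)]; φR_n = 242.6 kips.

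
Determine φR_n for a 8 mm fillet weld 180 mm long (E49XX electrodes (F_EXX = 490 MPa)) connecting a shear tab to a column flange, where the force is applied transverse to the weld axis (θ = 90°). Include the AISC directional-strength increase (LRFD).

t_e = 0.707 × 8 = 5.656 mm; A_we = 5.656 × 180 = 1018 mm².
Directional factor: 1.0 + 0.5 sin^1.5(90°) = 1.5.
F_nw = 0.6 × 490 × 1.5 = 441 MPa.
φR_n = 0.75 × 441 × 1018 × 10⁻³ = 336.7 kN.

φR_n ≈ 337 kN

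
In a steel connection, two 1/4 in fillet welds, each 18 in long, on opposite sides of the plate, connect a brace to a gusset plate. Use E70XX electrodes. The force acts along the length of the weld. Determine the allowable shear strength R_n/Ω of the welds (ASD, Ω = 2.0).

E70XX → F_EXX = 70 ksi.
Effective throat t_e = 0.707 × 0.25 = 0.1767 in.
Total length L = 36 in; A_we = 0.1767 × 36 = 6.363 in².
F_nw = 0.6 F_EXX = 0.6 × 70 = 42 ksi.
R_n = 42 × 6.363 = 267.2 kip; R_n/Ω = 267.2/2.0 = 133.6 kip.

R_n/Ω ≈ 134 kip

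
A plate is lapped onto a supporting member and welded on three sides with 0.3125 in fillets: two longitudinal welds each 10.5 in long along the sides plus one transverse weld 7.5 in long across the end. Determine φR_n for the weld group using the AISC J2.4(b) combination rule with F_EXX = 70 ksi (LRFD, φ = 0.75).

φR_n ≈ 203 kip

t_e = 0.707 × 0.3125 = 0.2209 in.
R_nwl = 0.6 × 70 × 0.2209 × 21 = 194.9 kip (longitudinal, 2 welds).
R_nwt = 0.6 × 70 × 0.2209 × 7.5 = 69.6 kip (transverse, base value).
(i) R_nwl + R_nwt = 264.5 kip; (ii) 0.85 R_nwl + 1.5 R_nwt = 270 kip.
R_n = max = 270 kip [governs: (ii)]; φR_n = 202.5 kip.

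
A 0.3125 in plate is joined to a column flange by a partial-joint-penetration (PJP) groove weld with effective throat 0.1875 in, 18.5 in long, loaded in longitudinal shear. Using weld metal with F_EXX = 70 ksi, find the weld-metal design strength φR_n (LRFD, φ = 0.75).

φR_n ≈ 109 kip

Effective throat (given) t_e = 0.1875 in.
A_we = 0.1875 × 18.5 = 3.469 in².
F_nw = 0.6 F_EXX = 42 ksi.
φR_n = 0.75 × 42 × 3.469 = 109.3 kip.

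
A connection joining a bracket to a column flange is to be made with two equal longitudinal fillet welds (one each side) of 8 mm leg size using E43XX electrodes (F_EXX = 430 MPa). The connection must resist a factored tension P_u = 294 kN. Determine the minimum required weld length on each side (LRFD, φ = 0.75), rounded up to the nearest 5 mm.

Throat t_e = 0.707 × 8 = 5.656 mm.
φr_n = 0.75 × 0.6 × 430 × 5.656 × 10⁻³ = 1.094 kN/mm.
L_req = P_u / φr_n = 294 / 1.094 = 268.6 mm total.
Per side: 268.6 / 2 = 134.3 mm.
Round up → use L = 135 mm on each side.

L = 135 mm on each side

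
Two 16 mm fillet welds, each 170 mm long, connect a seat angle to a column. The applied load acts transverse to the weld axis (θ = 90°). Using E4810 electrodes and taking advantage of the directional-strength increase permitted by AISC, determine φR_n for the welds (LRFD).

φR_n ≈ 1250 kN

E48XX → F_EXX = 480 MPa.
t_e = 0.707 × 16 = 11.31 mm; A_we = 11.31 × 340 = 3846 mm².
Directional factor: 1.0 + 0.5 sin^1.5(90°) = 1.5.
F_nw = 0.6 × 480 × 1.5 = 432 MPa.
φR_n = 0.75 × 432 × 3846 × 10⁻³ = 1246 kN.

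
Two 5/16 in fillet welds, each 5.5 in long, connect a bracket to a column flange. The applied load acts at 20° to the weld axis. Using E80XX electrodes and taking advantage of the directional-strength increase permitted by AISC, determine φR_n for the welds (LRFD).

E80XX → F_EXX = 80 ksi.
t_e = 0.707 × 0.3125 = 0.2209 in; A_we = 0.2209 × 11 = 2.43 in².
Directional factor: 1.0 + 0.5 sin^1.5(20°) = 1.1.
F_nw = 0.6 × 80 × 1.1 = 52.8 ksi.
φR_n = 0.75 × 52.8 × 2.43 = 96.24 kip.

φR_n ≈ 96.2 kip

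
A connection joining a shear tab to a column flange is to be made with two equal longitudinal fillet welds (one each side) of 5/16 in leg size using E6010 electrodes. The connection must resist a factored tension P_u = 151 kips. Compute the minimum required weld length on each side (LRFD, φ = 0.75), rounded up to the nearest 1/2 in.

E60XX → F_EXX = 60 ksi.
Throat t_e = 0.707 × 0.3125 = 0.2209 in.
φr_n = 0.75 × 0.6 × 60 × 0.2209 = 5.965 kips/in.
L_req = P_u / φr_n = 151 / 5.965 = 25.31 in total.
Per side: 25.31 / 2 = 12.66 in.
Round up → use L = 13 in on each side.

L = 13 in on each side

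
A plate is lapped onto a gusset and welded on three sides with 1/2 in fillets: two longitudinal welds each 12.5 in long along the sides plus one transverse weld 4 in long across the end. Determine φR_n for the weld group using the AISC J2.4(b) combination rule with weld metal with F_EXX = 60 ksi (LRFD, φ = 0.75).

t_e = 0.707 × 0.5 = 0.3535 in.
R_nwl = 0.6 × 60 × 0.3535 × 25 = 318.1 kips (longitudinal, 2 welds).
R_nwt = 0.6 × 60 × 0.3535 × 4 = 50.9 kips (transverse, base value).
(i) R_nwl + R_nwt = 369.1 kips; (ii) 0.85 R_nwl + 1.5 R_nwt = 346.8 kips.
R_n = max = 369.1 kips [governs: (i)]; φR_n = 276.8 kips.

φR_n ≈ 277 kips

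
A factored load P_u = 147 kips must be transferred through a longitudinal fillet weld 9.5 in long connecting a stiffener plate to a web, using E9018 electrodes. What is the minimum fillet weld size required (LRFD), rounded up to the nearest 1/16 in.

E90XX → F_EXX = 90 ksi.
Total weld length L = 9.5 in.
Required throat t_e = P_u / (φ × 0.6 F_EXX × L) = 147 / (0.75 × 0.6 × 90 × 9.5) = 0.3821 in.
Required leg w = t_e / 0.707 = 0.5404 in → use 9/16 in.

w = 9/16 in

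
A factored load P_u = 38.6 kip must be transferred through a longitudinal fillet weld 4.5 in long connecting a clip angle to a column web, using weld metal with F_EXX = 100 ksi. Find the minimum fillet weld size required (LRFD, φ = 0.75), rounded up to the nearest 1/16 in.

w = 5/16 in

Total weld length L = 4.5 in.
Required throat t_e = P_u / (φ × 0.6 F_EXX × L) = 38.6 / (0.75 × 0.6 × 100 × 4.5) = 0.1906 in.
Required leg w = t_e / 0.707 = 0.2696 in → use 5/16 in.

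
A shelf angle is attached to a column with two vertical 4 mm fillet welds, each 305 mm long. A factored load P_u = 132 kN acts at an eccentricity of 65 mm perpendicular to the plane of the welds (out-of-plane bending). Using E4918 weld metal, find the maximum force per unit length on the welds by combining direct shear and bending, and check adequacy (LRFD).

E49XX → F_EXX = 490 MPa.
L_w = 2 × 305 = 610 mm; section modulus (unit throat) S = 2 × L²/6 = 31010 mm².
Direct shear f_v = P/L_w = 132×10³/610 = 216.4 N/mm.
Moment M = P × e = 132×10³ × 65 = 8580000 N·mm; bending f_b = M/S = 276.7 N/mm.
f_max = √(f_v² + f_b²) = √(216.4² + 276.7²) = 351.3 N/mm.
φr_n = 0.75 × 0.6 × 490 × (0.707 × 4) = 623.6 N/mm → adequate.

f_max ≈ 351 N/mm; adequate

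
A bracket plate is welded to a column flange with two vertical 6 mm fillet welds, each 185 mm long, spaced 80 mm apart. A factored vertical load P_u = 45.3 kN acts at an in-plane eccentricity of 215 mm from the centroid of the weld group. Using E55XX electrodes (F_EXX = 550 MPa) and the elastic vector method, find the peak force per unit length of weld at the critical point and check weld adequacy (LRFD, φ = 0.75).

Total weld length L_w = 370 mm. Treat welds as unit-width lines.
Polar moment about centroid: J = 2[d³/12 + d(b/2)²] = 2[185³/12 + 185×40²] = 1647000 mm³.
Direct shear f_v = P/L_w = 45.3×10³ / 370 = 122.4 N/mm (vertical).
Torsion M = P·e = 45.3×10³ × 215 = 9739500 N·mm.
Critical point at (x, y) = (40, 92.5) from centroid. f_tx = M·y/J = 546.9 N/mm; f_ty = M·x/J = 236.5 N/mm.
Resultant f_max = √[f_tx² + (f_v + f_ty)²] = √[546.9² + (122.4 + 236.5)²] = 654.2 N/mm.
Capacity per unit length: φr_n = 0.75 × 0.6 × 550 × (0.707 × 6) = 1050 N/mm.
654.2 ≤ 1050 → adequate.

f_max ≈ 654 N/mm; adequate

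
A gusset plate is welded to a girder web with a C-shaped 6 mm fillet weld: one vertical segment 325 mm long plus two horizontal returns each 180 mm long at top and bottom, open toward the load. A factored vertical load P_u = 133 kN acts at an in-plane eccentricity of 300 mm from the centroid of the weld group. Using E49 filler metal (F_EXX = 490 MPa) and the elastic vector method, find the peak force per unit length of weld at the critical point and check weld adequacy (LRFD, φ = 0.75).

Total weld length L_w = 685 mm. Treat welds as unit-width lines.
Centroid: x̄ = 2×180×90 / 685 = 47.3 mm from the vertical weld.
Polar moment about centroid: J = I_x + I_y = [325³/12 + 2×180×162.5²] + [325×47.3² + 2(180³/12 + 180×42.7²)] = 14720000 mm³.
Direct shear f_v = P/L_w = 133×10³ / 685 = 194.2 N/mm (vertical).
Torsion M = P·e = 133×10³ × 300 = 39900000 N·mm.
Critical point at (x, y) = (132.7, 162.5) from centroid. f_tx = M·y/J = 440.4 N/mm; f_ty = M·x/J = 359.6 N/mm.
Resultant f_max = √[f_tx² + (f_v + f_ty)²] = √[440.4² + (194.2 + 359.6)²] = 707.6 N/mm.
Capacity per unit length: φr_n = 0.75 × 0.6 × 490 × (0.707 × 6) = 935.4 N/mm.
707.6 ≤ 935.4 → adequate.

f_max ≈ 708 N/mm; adequate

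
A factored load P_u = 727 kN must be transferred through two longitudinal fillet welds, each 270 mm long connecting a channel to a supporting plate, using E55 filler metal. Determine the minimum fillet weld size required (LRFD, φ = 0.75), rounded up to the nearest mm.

w = 8 mm

E55XX → F_EXX = 550 MPa.
Total weld length L = 540 mm.
Required throat t_e = P_u / (φ × 0.6 F_EXX × L) = 727 / (0.75 × 0.6 × 550 × 540 × 10⁻³) = 5.44 mm.
Required leg w = t_e / 0.707 = 7.694 mm → use 8 mm.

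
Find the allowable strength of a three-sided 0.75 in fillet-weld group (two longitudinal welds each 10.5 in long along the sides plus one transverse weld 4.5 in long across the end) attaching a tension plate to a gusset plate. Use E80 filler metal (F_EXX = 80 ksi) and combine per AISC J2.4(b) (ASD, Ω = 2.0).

R_n/Ω ≈ 325 kips

t_e = 0.707 × 0.75 = 0.5302 in.
R_nwl = 0.6 × 80 × 0.5302 × 21 = 534.5 kips (longitudinal, 2 welds).
R_nwt = 0.6 × 80 × 0.5302 × 4.5 = 114.5 kips (transverse, base value).
(i) R_nwl + R_nwt = 649 kips; (ii) 0.85 R_nwl + 1.5 R_nwt = 626.1 kips.
R_n = max = 649 kips [governs: (i)]; R_n/Ω = 324.5 kips.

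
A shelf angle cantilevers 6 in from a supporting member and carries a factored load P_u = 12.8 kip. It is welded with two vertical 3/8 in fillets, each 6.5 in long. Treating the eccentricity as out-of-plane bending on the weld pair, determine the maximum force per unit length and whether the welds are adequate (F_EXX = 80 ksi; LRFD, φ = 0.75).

f_max ≈ 5.54 kip/in; adequate

L_w = 2 × 6.5 = 13 in; section modulus (unit throat) S = 2 × L²/6 = 14.08 in².
Direct shear f_v = P/L_w = 12.8/13 = 0.9846 kip/in.
Moment M = P × e = 12.8 × 6 = 76.8 kip·in; bending f_b = M/S = 5.453 kip/in.
f_max = √(f_v² + f_b²) = √(0.9846² + 5.453²) = 5.541 kip/in.
φr_n = 0.75 × 0.6 × 80 × (0.707 × 0.375) = 9.544 kip/in → adequate.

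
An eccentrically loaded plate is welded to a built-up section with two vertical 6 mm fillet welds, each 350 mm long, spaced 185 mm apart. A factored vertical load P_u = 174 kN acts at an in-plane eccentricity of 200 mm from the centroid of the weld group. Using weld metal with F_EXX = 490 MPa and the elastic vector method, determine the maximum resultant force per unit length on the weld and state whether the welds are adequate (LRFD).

f_max ≈ 677 N/mm; adequate

Total weld length L_w = 700 mm. Treat welds as unit-width lines.
Polar moment about centroid: J = 2[d³/12 + d(b/2)²] = 2[350³/12 + 350×92.5²] = 13140000 mm³.
Direct shear f_v = P/L_w = 174×10³ / 700 = 248.6 N/mm (vertical).
Torsion M = P·e = 174×10³ × 200 = 34800000 N·mm.
Critical point at (x, y) = (92.5, 175) from centroid. f_tx = M·y/J = 463.6 N/mm; f_ty = M·x/J = 245.1 N/mm.
Resultant f_max = √[f_tx² + (f_v + f_ty)²] = √[463.6² + (248.6 + 245.1)²] = 677.2 N/mm.
Capacity per unit length: φr_n = 0.75 × 0.6 × 490 × (0.707 × 6) = 935.4 N/mm.
677.2 ≤ 935.4 → adequate.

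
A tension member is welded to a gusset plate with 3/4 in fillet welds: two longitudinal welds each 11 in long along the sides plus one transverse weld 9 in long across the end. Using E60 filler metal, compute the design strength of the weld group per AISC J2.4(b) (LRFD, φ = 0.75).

φR_n ≈ 461 kip

E60XX → F_EXX = 60 ksi.
t_e = 0.707 × 0.75 = 0.5302 in.
R_nwl = 0.6 × 60 × 0.5302 × 22 = 420 kip (longitudinal, 2 welds).
R_nwt = 0.6 × 60 × 0.5302 × 9 = 171.8 kip (transverse, base value).
(i) R_nwl + R_nwt = 591.8 kip; (ii) 0.85 R_nwl + 1.5 R_nwt = 614.7 kip.
R_n = max = 614.7 kip [governs: (ii)]; φR_n = 461 kip.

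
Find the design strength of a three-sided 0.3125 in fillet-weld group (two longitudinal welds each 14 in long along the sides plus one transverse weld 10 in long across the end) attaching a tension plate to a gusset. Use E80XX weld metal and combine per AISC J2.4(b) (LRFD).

φR_n ≈ 309 kips

E80XX → F_EXX = 80 ksi.
t_e = 0.707 × 0.3125 = 0.2209 in.
R_nwl = 0.6 × 80 × 0.2209 × 28 = 296.9 kips (longitudinal, 2 welds).
R_nwt = 0.6 × 80 × 0.2209 × 10 = 106 kips (transverse, base value).
(i) R_nwl + R_nwt = 403 kips; (ii) 0.85 R_nwl + 1.5 R_nwt = 411.5 kips.
R_n = max = 411.5 kips [governs: (ii)]; φR_n = 308.6 kips.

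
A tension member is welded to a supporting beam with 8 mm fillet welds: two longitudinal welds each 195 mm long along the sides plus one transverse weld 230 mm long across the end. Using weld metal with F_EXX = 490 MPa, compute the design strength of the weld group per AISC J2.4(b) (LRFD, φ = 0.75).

t_e = 0.707 × 8 = 5.656 mm.
R_nwl = 0.6 × 490 × 5.656 × 390 × 10⁻³ = 648.5 kN (longitudinal, 2 welds).
R_nwt = 0.6 × 490 × 5.656 × 230 × 10⁻³ = 382.5 kN (transverse, base value).
(i) R_nwl + R_nwt = 1031 kN; (ii) 0.85 R_nwl + 1.5 R_nwt = 1125 kN.
R_n = max = 1125 kN [governs: (ii)]; φR_n = 843.7 kN.

φR_n ≈ 844 kN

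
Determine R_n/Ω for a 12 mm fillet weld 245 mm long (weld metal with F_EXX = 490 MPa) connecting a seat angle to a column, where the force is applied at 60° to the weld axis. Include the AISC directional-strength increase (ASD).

t_e = 0.707 × 12 = 8.484 mm; A_we = 8.484 × 245 = 2079 mm².
Directional factor: 1.0 + 0.5 sin^1.5(60°) = 1.403.
F_nw = 0.6 × 490 × 1.403 = 412.5 MPa.
R_n/Ω = (412.5 × 2079) / 2.0 × 10⁻³ = 428.7 kN.

R_n/Ω ≈ 429 kN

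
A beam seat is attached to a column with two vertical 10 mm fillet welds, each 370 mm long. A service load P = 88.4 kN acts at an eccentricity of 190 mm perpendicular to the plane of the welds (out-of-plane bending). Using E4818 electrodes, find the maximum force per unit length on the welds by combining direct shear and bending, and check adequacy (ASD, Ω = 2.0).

f_max ≈ 387 N/mm; adequate

E48XX → F_EXX = 480 MPa.
L_w = 2 × 370 = 740 mm; section modulus (unit throat) S = 2 × L²/6 = 45630 mm².
Direct shear f_v = P/L_w = 88.4×10³/740 = 119.5 N/mm.
Moment M = P × e = 88.4×10³ × 190 = 16796000 N·mm; bending f_b = M/S = 368.1 N/mm.
f_max = √(f_v² + f_b²) = √(119.5² + 368.1²) = 387 N/mm.
r_n/Ω = (1/2.0) × 0.6 × 480 × (0.707 × 10) = 1018 N/mm → adequate.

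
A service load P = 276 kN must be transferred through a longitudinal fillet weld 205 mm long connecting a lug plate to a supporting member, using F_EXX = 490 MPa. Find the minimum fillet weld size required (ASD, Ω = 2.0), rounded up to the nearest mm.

w = 13 mm

Total weld length L = 205 mm.
Required throat t_e = P × Ω / (0.6 F_EXX × L) = 276 × 2.0 / (0.6 × 490 × 205 × 10⁻³) = 9.159 mm.
Required leg w = t_e / 0.707 = 12.95 mm → use 13 mm.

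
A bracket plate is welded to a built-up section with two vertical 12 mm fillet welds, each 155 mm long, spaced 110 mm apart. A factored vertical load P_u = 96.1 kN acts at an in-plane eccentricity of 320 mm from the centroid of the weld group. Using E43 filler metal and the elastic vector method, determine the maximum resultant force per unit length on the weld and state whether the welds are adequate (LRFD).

E43XX → F_EXX = 430 MPa.
Total weld length L_w = 310 mm. Treat welds as unit-width lines.
Polar moment about centroid: J = 2[d³/12 + d(b/2)²] = 2[155³/12 + 155×55²] = 1558000 mm³.
Direct shear f_v = P/L_w = 96.1×10³ / 310 = 310 N/mm (vertical).
Torsion M = P·e = 96.1×10³ × 320 = 30752000 N·mm.
Critical point at (x, y) = (55, 77.5) from centroid. f_tx = M·y/J = 1529 N/mm; f_ty = M·x/J = 1085 N/mm.
Resultant f_max = √[f_tx² + (f_v + f_ty)²] = √[1529² + (310 + 1085)²] = 2070 N/mm.
Capacity per unit length: φr_n = 0.75 × 0.6 × 430 × (0.707 × 12) = 1642 N/mm.
2070 > 1642 → NOT adequate.

f_max ≈ 2070 N/mm; NOT adequate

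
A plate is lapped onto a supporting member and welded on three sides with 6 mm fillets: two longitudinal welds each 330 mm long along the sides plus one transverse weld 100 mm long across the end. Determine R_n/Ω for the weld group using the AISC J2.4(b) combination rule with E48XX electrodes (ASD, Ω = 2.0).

E48XX → F_EXX = 480 MPa.
t_e = 0.707 × 6 = 4.242 mm.
R_nwl = 0.6 × 480 × 4.242 × 660 × 10⁻³ = 806.3 kN (longitudinal, 2 welds).
R_nwt = 0.6 × 480 × 4.242 × 100 × 10⁻³ = 122.2 kN (transverse, base value).
(i) R_nwl + R_nwt = 928.5 kN; (ii) 0.85 R_nwl + 1.5 R_nwt = 868.6 kN.
R_n = max = 928.5 kN [governs: (i)]; R_n/Ω = 464.2 kN.

R_n/Ω ≈ 464 kN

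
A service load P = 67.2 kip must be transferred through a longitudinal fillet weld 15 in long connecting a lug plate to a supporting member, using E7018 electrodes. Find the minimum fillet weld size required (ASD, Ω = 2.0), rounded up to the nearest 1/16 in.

w = 5/16 in

E70XX → F_EXX = 70 ksi.
Total weld length L = 15 in.
Required throat t_e = P × Ω / (0.6 F_EXX × L) = 67.2 × 2.0 / (0.6 × 70 × 15) = 0.2133 in.
Required leg w = t_e / 0.707 = 0.3017 in → use 5/16 in.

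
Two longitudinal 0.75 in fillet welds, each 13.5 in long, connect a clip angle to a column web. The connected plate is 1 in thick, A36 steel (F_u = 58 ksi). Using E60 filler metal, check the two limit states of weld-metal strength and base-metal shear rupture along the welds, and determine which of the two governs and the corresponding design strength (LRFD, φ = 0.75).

φR_n ≈ 387 kips (weld metal governs)

E60XX → F_EXX = 60 ksi.
t_e = 0.707 × 0.75 = 0.5302 in; L = 27 in.
Weld metal: φR_n = 0.75 × 0.6 × 60 × 0.5302 × 27 = 386.6 kips.
Base metal (shear rupture): φR_n = 0.75 × 0.6 × 58 × 1 × 27 = 704.7 kips.
Governing: weld metal.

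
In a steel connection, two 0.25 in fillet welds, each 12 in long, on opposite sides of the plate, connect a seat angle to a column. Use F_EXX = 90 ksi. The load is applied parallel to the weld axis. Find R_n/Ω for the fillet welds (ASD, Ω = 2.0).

Effective throat t_e = 0.707 × 0.25 = 0.1767 in.
Total length L = 24 in; A_we = 0.1767 × 24 = 4.242 in².
F_nw = 0.6 F_EXX = 0.6 × 90 = 54 ksi.
R_n = 54 × 4.242 = 229.1 kips; R_n/Ω = 229.1/2.0 = 114.5 kips.

R_n/Ω ≈ 115 kips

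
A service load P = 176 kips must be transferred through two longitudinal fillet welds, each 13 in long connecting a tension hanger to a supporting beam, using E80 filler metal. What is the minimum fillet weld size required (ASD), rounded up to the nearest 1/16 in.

w = 7/16 in

E80XX → F_EXX = 80 ksi.
Total weld length L = 26 in.
Required throat t_e = P × Ω / (0.6 F_EXX × L) = 176 × 2.0 / (0.6 × 80 × 26) = 0.2821 in.
Required leg w = t_e / 0.707 = 0.3989 in → use 7/16 in.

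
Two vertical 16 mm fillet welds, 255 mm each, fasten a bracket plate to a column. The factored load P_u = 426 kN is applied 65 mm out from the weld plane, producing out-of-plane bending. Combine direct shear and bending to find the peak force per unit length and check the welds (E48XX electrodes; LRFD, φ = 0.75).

f_max ≈ 1530 N/mm; adequate

E48XX → F_EXX = 480 MPa.
L_w = 2 × 255 = 510 mm; section modulus (unit throat) S = 2 × L²/6 = 21680 mm².
Direct shear f_v = P/L_w = 426×10³/510 = 835.3 N/mm.
Moment M = P × e = 426×10³ × 65 = 27690000 N·mm; bending f_b = M/S = 1278 N/mm.
f_max = √(f_v² + f_b²) = √(835.3² + 1278²) = 1526 N/mm.
φr_n = 0.75 × 0.6 × 480 × (0.707 × 16) = 2443 N/mm → adequate.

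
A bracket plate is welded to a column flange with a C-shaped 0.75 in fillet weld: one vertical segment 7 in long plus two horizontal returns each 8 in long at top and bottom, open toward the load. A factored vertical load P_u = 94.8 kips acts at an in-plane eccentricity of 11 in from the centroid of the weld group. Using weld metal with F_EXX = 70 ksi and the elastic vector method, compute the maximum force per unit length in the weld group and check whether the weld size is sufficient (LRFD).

Total weld length L_w = 23 in. Treat welds as unit-width lines.
Centroid: x̄ = 2×8×4 / 23 = 2.783 in from the vertical weld.
Polar moment about centroid: J = I_x + I_y = [7³/12 + 2×8×3.5²] + [7×2.783² + 2(8³/12 + 8×1.217²)] = 387.8 in³.
Direct shear f_v = P/L_w = 94.8 / 23 = 4.122 kip/in (vertical).
Torsion M = P·e = 94.8 × 11 = 1042.8 kip·in.
Critical point at (x, y) = (5.217, 3.5) from centroid. f_tx = M·y/J = 9.411 kip/in; f_ty = M·x/J = 14.03 kip/in.
Resultant f_max = √[f_tx² + (f_v + f_ty)²] = √[9.411² + (4.122 + 14.03)²] = 20.44 kip/in.
Capacity per unit length: φr_n = 0.75 × 0.6 × 70 × (0.707 × 0.75) = 16.7 kip/in.
20.44 > 16.7 → NOT adequate.

f_max ≈ 20.4 kip/in; NOT adequate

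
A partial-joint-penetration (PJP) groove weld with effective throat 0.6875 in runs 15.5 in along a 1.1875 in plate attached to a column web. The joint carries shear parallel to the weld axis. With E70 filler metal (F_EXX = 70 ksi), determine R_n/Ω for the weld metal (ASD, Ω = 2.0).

R_n/Ω ≈ 224 kips

Effective throat (given) t_e = 0.6875 in.
A_we = 0.6875 × 15.5 = 10.66 in².
F_nw = 0.6 F_EXX = 42 ksi.
R_n/Ω = (42 × 10.66) / 2.0 = 223.8 kips.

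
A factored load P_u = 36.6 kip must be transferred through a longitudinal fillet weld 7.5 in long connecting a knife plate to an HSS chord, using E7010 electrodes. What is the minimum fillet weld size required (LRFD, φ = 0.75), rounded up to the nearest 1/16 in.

E70XX → F_EXX = 70 ksi.
Total weld length L = 7.5 in.
Required throat t_e = P_u / (φ × 0.6 F_EXX × L) = 36.6 / (0.75 × 0.6 × 70 × 7.5) = 0.1549 in.
Required leg w = t_e / 0.707 = 0.2191 in → use 1/4 in.

w = 1/4 in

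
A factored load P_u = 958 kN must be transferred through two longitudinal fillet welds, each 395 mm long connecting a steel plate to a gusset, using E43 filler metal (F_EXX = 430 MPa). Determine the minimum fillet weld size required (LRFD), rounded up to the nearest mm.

Total weld length L = 790 mm.
Required throat t_e = P_u / (φ × 0.6 F_EXX × L) = 958 / (0.75 × 0.6 × 430 × 790 × 10⁻³) = 6.267 mm.
Required leg w = t_e / 0.707 = 8.864 mm → use 9 mm.

w = 9 mm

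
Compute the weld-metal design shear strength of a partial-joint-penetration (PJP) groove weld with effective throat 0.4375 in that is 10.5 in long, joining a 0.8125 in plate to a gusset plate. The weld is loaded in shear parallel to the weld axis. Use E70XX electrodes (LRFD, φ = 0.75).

φR_n ≈ 145 kip

E70XX → F_EXX = 70 ksi.
Effective throat (given) t_e = 0.4375 in.
A_we = 0.4375 × 10.5 = 4.594 in².
F_nw = 0.6 F_EXX = 42 ksi.
φR_n = 0.75 × 42 × 4.594 = 144.7 kip.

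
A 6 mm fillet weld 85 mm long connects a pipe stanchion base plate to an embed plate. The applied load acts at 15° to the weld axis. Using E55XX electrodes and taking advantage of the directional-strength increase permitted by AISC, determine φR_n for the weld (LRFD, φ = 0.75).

E55XX → F_EXX = 550 MPa.
t_e = 0.707 × 6 = 4.242 mm; A_we = 4.242 × 85 = 360.6 mm².
Directional factor: 1.0 + 0.5 sin^1.5(15°) = 1.066.
F_nw = 0.6 × 550 × 1.066 = 351.7 MPa.
φR_n = 0.75 × 351.7 × 360.6 × 10⁻³ = 95.12 kN.

φR_n ≈ 95.1 kN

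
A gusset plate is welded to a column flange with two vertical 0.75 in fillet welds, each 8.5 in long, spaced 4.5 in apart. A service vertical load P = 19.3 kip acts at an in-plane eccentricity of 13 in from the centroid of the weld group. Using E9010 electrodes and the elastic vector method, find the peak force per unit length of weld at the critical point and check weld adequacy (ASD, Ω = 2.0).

E90XX → F_EXX = 90 ksi.
Total weld length L_w = 17 in. Treat welds as unit-width lines.
Polar moment about centroid: J = 2[d³/12 + d(b/2)²] = 2[8.5³/12 + 8.5×2.25²] = 188.4 in³.
Direct shear f_v = P/L_w = 19.3 / 17 = 1.135 kip/in (vertical).
Torsion M = P·e = 19.3 × 13 = 250.9 kip·in.
Critical point at (x, y) = (2.25, 4.25) from centroid. f_tx = M·y/J = 5.659 kip/in; f_ty = M·x/J = 2.996 kip/in.
Resultant f_max = √[f_tx² + (f_v + f_ty)²] = √[5.659² + (1.135 + 2.996)²] = 7.007 kip/in.
Capacity per unit length: r_n/Ω = (1/2.0) × 0.6 × 90 × (0.707 × 0.75) = 14.32 kip/in.
7.007 ≤ 14.32 → adequate.

f_max ≈ 7.01 kip/in; adequate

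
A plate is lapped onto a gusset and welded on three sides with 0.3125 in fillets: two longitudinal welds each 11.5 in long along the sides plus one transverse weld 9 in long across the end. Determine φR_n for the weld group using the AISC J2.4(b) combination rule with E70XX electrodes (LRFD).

φR_n ≈ 230 kips

E70XX → F_EXX = 70 ksi.
t_e = 0.707 × 0.3125 = 0.2209 in.
R_nwl = 0.6 × 70 × 0.2209 × 23 = 213.4 kips (longitudinal, 2 welds).
R_nwt = 0.6 × 70 × 0.2209 × 9 = 83.51 kips (transverse, base value).
(i) R_nwl + R_nwt = 296.9 kips; (ii) 0.85 R_nwl + 1.5 R_nwt = 306.7 kips.
R_n = max = 306.7 kips [governs: (ii)]; φR_n = 230 kips.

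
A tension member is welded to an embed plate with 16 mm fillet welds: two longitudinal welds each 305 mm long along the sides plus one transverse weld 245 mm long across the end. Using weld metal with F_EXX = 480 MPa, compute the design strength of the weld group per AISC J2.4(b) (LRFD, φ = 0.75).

t_e = 0.707 × 16 = 11.31 mm.
R_nwl = 0.6 × 480 × 11.31 × 610 × 10⁻³ = 1987 kN (longitudinal, 2 welds).
R_nwt = 0.6 × 480 × 11.31 × 245 × 10⁻³ = 798.2 kN (transverse, base value).
(i) R_nwl + R_nwt = 2785 kN; (ii) 0.85 R_nwl + 1.5 R_nwt = 2886 kN.
R_n = max = 2886 kN [governs: (ii)]; φR_n = 2165 kN.

φR_n ≈ 2160 kN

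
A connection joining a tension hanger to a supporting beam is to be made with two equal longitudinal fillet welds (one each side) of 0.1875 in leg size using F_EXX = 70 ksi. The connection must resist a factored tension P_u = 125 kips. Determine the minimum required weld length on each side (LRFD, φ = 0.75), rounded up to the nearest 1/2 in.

L = 15 in on each side

Throat t_e = 0.707 × 0.1875 = 0.1326 in.
φr_n = 0.75 × 0.6 × 70 × 0.1326 = 4.176 kips/in.
L_req = P_u / φr_n = 125 / 4.176 = 29.93 in total.
Per side: 29.93 / 2 = 14.97 in.
Round up → use L = 15 in on each side.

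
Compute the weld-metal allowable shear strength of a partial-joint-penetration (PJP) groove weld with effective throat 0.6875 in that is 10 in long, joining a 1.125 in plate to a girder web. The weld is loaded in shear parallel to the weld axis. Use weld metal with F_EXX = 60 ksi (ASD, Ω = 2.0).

R_n/Ω ≈ 124 kip

Effective throat (given) t_e = 0.6875 in.
A_we = 0.6875 × 10 = 6.875 in².
F_nw = 0.6 F_EXX = 36 ksi.
R_n/Ω = (36 × 6.875) / 2.0 = 123.8 kip.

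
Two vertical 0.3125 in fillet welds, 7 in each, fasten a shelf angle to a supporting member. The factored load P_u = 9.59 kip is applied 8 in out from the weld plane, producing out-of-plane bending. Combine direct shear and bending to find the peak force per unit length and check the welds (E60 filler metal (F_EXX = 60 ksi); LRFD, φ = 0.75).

L_w = 2 × 7 = 14 in; section modulus (unit throat) S = 2 × L²/6 = 16.33 in².
Direct shear f_v = P/L_w = 9.59/14 = 0.685 kip/in.
Moment M = P × e = 9.59 × 8 = 76.72 kip·in; bending f_b = M/S = 4.697 kip/in.
f_max = √(f_v² + f_b²) = √(0.685² + 4.697²) = 4.747 kip/in.
φr_n = 0.75 × 0.6 × 60 × (0.707 × 0.3125) = 5.965 kip/in → adequate.

f_max ≈ 4.75 kip/in; adequate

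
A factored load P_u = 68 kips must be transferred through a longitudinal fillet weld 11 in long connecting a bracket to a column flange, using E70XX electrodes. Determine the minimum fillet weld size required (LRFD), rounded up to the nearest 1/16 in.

w = 5/16 in

E70XX → F_EXX = 70 ksi.
Total weld length L = 11 in.
Required throat t_e = P_u / (φ × 0.6 F_EXX × L) = 68 / (0.75 × 0.6 × 70 × 11) = 0.1962 in.
Required leg w = t_e / 0.707 = 0.2776 in → use 5/16 in.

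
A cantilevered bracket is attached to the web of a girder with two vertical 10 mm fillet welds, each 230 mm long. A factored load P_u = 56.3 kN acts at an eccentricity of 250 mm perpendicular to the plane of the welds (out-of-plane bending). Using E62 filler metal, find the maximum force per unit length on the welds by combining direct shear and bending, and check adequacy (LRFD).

E62XX → F_EXX = 620 MPa.
L_w = 2 × 230 = 460 mm; section modulus (unit throat) S = 2 × L²/6 = 17630 mm².
Direct shear f_v = P/L_w = 56.3×10³/460 = 122.4 N/mm.
Moment M = P × e = 56.3×10³ × 250 = 14075000 N·mm; bending f_b = M/S = 798.2 N/mm.
f_max = √(f_v² + f_b²) = √(122.4² + 798.2²) = 807.5 N/mm.
φr_n = 0.75 × 0.6 × 620 × (0.707 × 10) = 1973 N/mm → adequate.

f_max ≈ 808 N/mm; adequate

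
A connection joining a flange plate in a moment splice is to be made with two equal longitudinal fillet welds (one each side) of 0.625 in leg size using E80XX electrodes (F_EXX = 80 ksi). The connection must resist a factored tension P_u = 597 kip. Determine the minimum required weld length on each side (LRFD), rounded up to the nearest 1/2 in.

L = 19 in on each side

Throat t_e = 0.707 × 0.625 = 0.4419 in.
φr_n = 0.75 × 0.6 × 80 × 0.4419 = 15.91 kip/in.
L_req = P_u / φr_n = 597 / 15.91 = 37.53 in total.
Per side: 37.53 / 2 = 18.76 in.
Round up → use L = 19 in on each side.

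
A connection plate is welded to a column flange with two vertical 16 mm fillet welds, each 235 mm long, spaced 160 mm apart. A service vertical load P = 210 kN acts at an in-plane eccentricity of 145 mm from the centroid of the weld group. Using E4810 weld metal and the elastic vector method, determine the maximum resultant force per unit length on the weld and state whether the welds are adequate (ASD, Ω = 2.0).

f_max ≈ 1150 N/mm; adequate

E48XX → F_EXX = 480 MPa.
Total weld length L_w = 470 mm. Treat welds as unit-width lines.
Polar moment about centroid: J = 2[d³/12 + d(b/2)²] = 2[235³/12 + 235×80²] = 5171000 mm³.
Direct shear f_v = P/L_w = 210×10³ / 470 = 446.8 N/mm (vertical).
Torsion M = P·e = 210×10³ × 145 = 30450000 N·mm.
Critical point at (x, y) = (80, 117.5) from centroid. f_tx = M·y/J = 691.9 N/mm; f_ty = M·x/J = 471.1 N/mm.
Resultant f_max = √[f_tx² + (f_v + f_ty)²] = √[691.9² + (446.8 + 471.1)²] = 1149 N/mm.
Capacity per unit length: r_n/Ω = (1/2.0) × 0.6 × 480 × (0.707 × 16) = 1629 N/mm.
1149 ≤ 1629 → adequate.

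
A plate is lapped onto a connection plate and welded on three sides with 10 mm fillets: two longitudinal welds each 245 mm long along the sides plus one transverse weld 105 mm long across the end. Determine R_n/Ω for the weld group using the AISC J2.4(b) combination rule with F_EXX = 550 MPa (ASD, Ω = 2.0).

R_n/Ω ≈ 694 kN

t_e = 0.707 × 10 = 7.07 mm.
R_nwl = 0.6 × 550 × 7.07 × 490 × 10⁻³ = 1143 kN (longitudinal, 2 welds).
R_nwt = 0.6 × 550 × 7.07 × 105 × 10⁻³ = 245 kN (transverse, base value).
(i) R_nwl + R_nwt = 1388 kN; (ii) 0.85 R_nwl + 1.5 R_nwt = 1339 kN.
R_n = max = 1388 kN [governs: (i)]; R_n/Ω = 694.1 kN.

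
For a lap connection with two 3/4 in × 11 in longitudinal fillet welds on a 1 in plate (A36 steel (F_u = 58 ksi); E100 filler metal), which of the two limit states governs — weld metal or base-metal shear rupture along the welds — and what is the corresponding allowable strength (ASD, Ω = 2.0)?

E100XX → F_EXX = 100 ksi.
t_e = 0.707 × 0.75 = 0.5302 in; L = 22 in.
Weld metal: R_n/Ω = (1/2.0) × 0.6 × 100 × 0.5302 × 22 = 350 kips.
Base metal (shear rupture): R_n/Ω = (1/2.0) × 0.6 × 58 × 1 × 22 = 382.8 kips.
Governing: weld metal.

R_n/Ω ≈ 350 kips (weld metal governs)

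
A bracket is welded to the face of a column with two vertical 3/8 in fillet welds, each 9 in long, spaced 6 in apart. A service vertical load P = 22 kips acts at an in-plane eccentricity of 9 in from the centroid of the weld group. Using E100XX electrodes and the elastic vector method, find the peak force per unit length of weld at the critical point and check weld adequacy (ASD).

E100XX → F_EXX = 100 ksi.
Total weld length L_w = 18 in. Treat welds as unit-width lines.
Polar moment about centroid: J = 2[d³/12 + d(b/2)²] = 2[9³/12 + 9×3²] = 283.5 in³.
Direct shear f_v = P/L_w = 22 / 18 = 1.222 kip/in (vertical).
Torsion M = P·e = 22 × 9 = 198 kip·in.
Critical point at (x, y) = (3, 4.5) from centroid. f_tx = M·y/J = 3.143 kip/in; f_ty = M·x/J = 2.095 kip/in.
Resultant f_max = √[f_tx² + (f_v + f_ty)²] = √[3.143² + (1.222 + 2.095)²] = 4.57 kip/in.
Capacity per unit length: r_n/Ω = (1/2.0) × 0.6 × 100 × (0.707 × 0.375) = 7.954 kip/in.
4.57 ≤ 7.954 → adequate.

f_max ≈ 4.57 kip/in; adequate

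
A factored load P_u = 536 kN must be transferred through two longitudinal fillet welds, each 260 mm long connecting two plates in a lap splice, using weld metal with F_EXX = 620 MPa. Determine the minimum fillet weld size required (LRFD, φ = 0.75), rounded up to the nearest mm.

Total weld length L = 520 mm.
Required throat t_e = P_u / (φ × 0.6 F_EXX × L) = 536 / (0.75 × 0.6 × 620 × 520 × 10⁻³) = 3.695 mm.
Required leg w = t_e / 0.707 = 5.226 mm → use 6 mm.

w = 6 mm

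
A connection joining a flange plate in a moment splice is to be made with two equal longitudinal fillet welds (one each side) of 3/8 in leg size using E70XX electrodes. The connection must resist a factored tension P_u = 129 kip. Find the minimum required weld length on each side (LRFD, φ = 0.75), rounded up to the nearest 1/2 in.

E70XX → F_EXX = 70 ksi.
Throat t_e = 0.707 × 0.375 = 0.2651 in.
φr_n = 0.75 × 0.6 × 70 × 0.2651 = 8.351 kip/in.
L_req = P_u / φr_n = 129 / 8.351 = 15.45 in total.
Per side: 15.45 / 2 = 7.723 in.
Round up → use L = 8 in on each side.

L = 8 in on each side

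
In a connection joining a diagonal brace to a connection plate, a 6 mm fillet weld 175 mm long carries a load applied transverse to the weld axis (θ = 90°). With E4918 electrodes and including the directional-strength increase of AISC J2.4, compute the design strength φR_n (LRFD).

E49XX → F_EXX = 490 MPa.
t_e = 0.707 × 6 = 4.242 mm; A_we = 4.242 × 175 = 742.4 mm².
Directional factor: 1.0 + 0.5 sin^1.5(90°) = 1.5.
F_nw = 0.6 × 490 × 1.5 = 441 MPa.
φR_n = 0.75 × 441 × 742.4 × 10⁻³ = 245.5 kN.

φR_n ≈ 246 kN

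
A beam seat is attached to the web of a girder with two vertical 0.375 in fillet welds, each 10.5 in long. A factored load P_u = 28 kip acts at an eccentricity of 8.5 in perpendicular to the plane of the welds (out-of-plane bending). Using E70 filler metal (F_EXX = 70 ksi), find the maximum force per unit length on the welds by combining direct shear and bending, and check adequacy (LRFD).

f_max ≈ 6.61 kip/in; adequate

L_w = 2 × 10.5 = 21 in; section modulus (unit throat) S = 2 × L²/6 = 36.75 in².
Direct shear f_v = P/L_w = 28/21 = 1.333 kip/in.
Moment M = P × e = 28 × 8.5 = 238 kip·in; bending f_b = M/S = 6.476 kip/in.
f_max = √(f_v² + f_b²) = √(1.333² + 6.476²) = 6.612 kip/in.
φr_n = 0.75 × 0.6 × 70 × (0.707 × 0.375) = 8.351 kip/in → adequate.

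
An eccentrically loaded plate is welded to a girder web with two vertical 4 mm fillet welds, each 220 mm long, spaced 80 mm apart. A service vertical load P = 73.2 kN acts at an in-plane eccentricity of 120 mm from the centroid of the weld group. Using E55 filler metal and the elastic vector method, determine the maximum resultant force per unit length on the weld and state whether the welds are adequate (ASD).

E55XX → F_EXX = 550 MPa.
Total weld length L_w = 440 mm. Treat welds as unit-width lines.
Polar moment about centroid: J = 2[d³/12 + d(b/2)²] = 2[220³/12 + 220×40²] = 2479000 mm³.
Direct shear f_v = P/L_w = 73.2×10³ / 440 = 166.4 N/mm (vertical).
Torsion M = P·e = 73.2×10³ × 120 = 8784000 N·mm.
Critical point at (x, y) = (40, 110) from centroid. f_tx = M·y/J = 389.8 N/mm; f_ty = M·x/J = 141.8 N/mm.
Resultant f_max = √[f_tx² + (f_v + f_ty)²] = √[389.8² + (166.4 + 141.8)²] = 496.9 N/mm.
Capacity per unit length: r_n/Ω = (1/2.0) × 0.6 × 550 × (0.707 × 4) = 466.6 N/mm.
496.9 > 466.6 → NOT adequate.

f_max ≈ 497 N/mm; NOT adequate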